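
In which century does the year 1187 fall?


Century = (year - 1) // 100 + 1
= (1187 - 1) // 100 + 1
= 1186 // 100 + 1
= 11 + 1

12th century


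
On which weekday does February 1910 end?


February 1910 has 28 days
Anchor: Jan 1, 1910. With p = 1910 - 1 = 1909: (p + p//4 - p//100 + p//400) mod 7 = (1909 + 477 - 19 + 4) mod 7 = 2371 mod 7 = 5 -> Saturday (Mon=0 ... Sun=6)
Days before February (Jan): 31; February 1 index = (5 + 31) mod 7 = 1 -> Tuesday
Last day offset: 28 - 1 = 27 days
Weekday index = (1 + 27) mod 7 = 0

Monday, February 28


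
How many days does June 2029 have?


June 2029

30 days


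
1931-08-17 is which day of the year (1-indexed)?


Date: August 17, 1931
Days in months 1 through 7: 212
Plus 17 days in August

Day of year: 229


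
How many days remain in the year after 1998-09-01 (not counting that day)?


Day of year: 244 of 365
Remaining = 365 - 244

121 days


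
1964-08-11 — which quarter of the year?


Month: August (month 8)
Q1: Jan-Mar, Q2: Apr-Jun, Q3: Jul-Sep, Q4: Oct-Dec

Q3


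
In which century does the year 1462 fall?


Century = (year - 1) // 100 + 1
= (1462 - 1) // 100 + 1
= 1461 // 100 + 1
= 14 + 1

15th century


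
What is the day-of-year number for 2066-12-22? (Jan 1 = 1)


Date: December 22, 2066
Days in months 1 through 11: 334
Plus 22 days in December

Day of year: 356


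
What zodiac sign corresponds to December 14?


Date: December 14
Conventional tropical zodiac dates: Sagittarius from November 22 onward; Capricorn starts December 22
December 14 falls within the Sagittarius range

Sagittarius


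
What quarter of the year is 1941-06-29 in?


Month: June (month 6)
Q1: Jan-Mar, Q2: Apr-Jun, Q3: Jul-Sep, Q4: Oct-Dec

Q2


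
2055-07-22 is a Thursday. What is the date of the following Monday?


Current: Thursday
Target: Monday
Days ahead: 4

Next Monday: 2055-07-26


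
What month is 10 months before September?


September is month 9
9 - 10 = -1; wrap: -1 + 12 = 11

November


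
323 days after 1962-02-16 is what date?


Start: 1962-02-16, add 323 days
February 1962 has 28 days: 28 - 16 = 12 days to February 28 -> 311 left
March 1962 has 31 days -> 280 left
April 1962 has 30 days -> 250 left
May 1962 has 31 days -> 219 left
June 1962 has 30 days -> 189 left
July 1962 has 31 days -> 158 left
August 1962 has 31 days -> 127 left
September 1962 has 30 days -> 97 left
October 1962 has 31 days -> 66 left
November 1962 has 30 days -> 36 left
December 1962 has 31 days -> 5 left
January 1963: 5 <= 31 -> lands on January 5

Result: 1963-01-05


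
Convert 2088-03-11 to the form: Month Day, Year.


ISO 2088-03-11 parses as year=2088, month=03, day=11
Month 3 -> March

March 11, 2088


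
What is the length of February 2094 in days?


February 2094 (leap year: no)

28 days


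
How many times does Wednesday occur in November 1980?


November 1980 has 30 days
Anchor: Jan 1, 1980. With p = 1980 - 1 = 1979: (p + p//4 - p//100 + p//400) mod 7 = (1979 + 494 - 19 + 4) mod 7 = 2458 mod 7 = 1 -> Tuesday (Mon=0 ... Sun=6)
Days before November (Jan-Oct): 305; November 1 index = (1 + 305) mod 7 = 5 -> Saturday
First Wednesday is November 5
Wednesdays: 5, 12, 19, 26

4 Wednesdays


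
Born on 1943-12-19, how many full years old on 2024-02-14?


Birth: 1943-12-19
Reference: 2024-02-14
Year difference: 2024 - 1943 = 81
Birthday not yet reached in 2024, subtract 1

80 years old


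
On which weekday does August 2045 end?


August 2045 has 31 days
Anchor: Jan 1, 2045. With p = 2045 - 1 = 2044: (p + p//4 - p//100 + p//400) mod 7 = (2044 + 511 - 20 + 5) mod 7 = 2540 mod 7 = 6 -> Sunday (Mon=0 ... Sun=6)
Days before August (Jan-Jul): 212; August 1 index = (6 + 212) mod 7 = 1 -> Tuesday
Last day offset: 31 - 1 = 30 days
Weekday index = (1 + 30) mod 7 = 3

Thursday, August 31


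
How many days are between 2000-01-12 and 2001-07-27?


From 2000-01-12 to 2001-07-27
2000-01-12: day of year = 12
2001-07-27: days before July = 31 + 28 + 31 + 30 + 31 + 30 = 181 (2001 is not a leap year); day of year = 181 + 27 = 208
Rest of 2000: 366 - 12 = 354
Total = 354 + 208 = 562

562 days


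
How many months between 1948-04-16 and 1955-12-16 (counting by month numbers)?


From April 1948 to December 1955
7 years * 12 = 84 months, plus 8 months = 92

92 months


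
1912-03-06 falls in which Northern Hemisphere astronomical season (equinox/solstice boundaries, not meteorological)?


Date: March 6
Astronomical Winter (approx.; exact equinox/solstice day varies by year): December 21 to March 19
March 6 falls within the Winter window

Winter


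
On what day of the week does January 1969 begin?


Target: January 1, 1969
Anchor: Jan 1, 1969. With p = 1969 - 1 = 1968: (p + p//4 - p//100 + p//400) mod 7 = (1968 + 492 - 19 + 4) mod 7 = 2445 mod 7 = 2 -> Wednesday (Mon=0 ... Sun=6)
Offset from anchor: 0 days
Weekday index = (2 + 0) mod 7 = 2

Wednesday


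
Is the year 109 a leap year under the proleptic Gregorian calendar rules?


Gregorian leap year rule: divisible by 4, but not by 100, unless also by 400.
109 is not divisible by 4 -> not a leap year

No


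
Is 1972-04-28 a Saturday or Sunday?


Anchor: Jan 1, 1972. With p = 1972 - 1 = 1971: (p + p//4 - p//100 + p//400) mod 7 = (1971 + 492 - 19 + 4) mod 7 = 2448 mod 7 = 5 -> Saturday (Mon=0 ... Sun=6)
Day of year: 119; offset = 118
Weekday index = (5 + 118) mod 7 = 4 -> Friday
Weekend days: Saturday, Sunday

No


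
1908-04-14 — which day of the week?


Date: April 14, 1908
Anchor: Jan 1, 1908. With p = 1908 - 1 = 1907: (p + p//4 - p//100 + p//400) mod 7 = (1907 + 476 - 19 + 4) mod 7 = 2368 mod 7 = 2 -> Wednesday (Mon=0 ... Sun=6)
Days before April (Jan-Mar): 91; offset = 91 + 14 - 1 = 104
Weekday index = (2 + 104) mod 7 = 1

Day of the week: Tuesday


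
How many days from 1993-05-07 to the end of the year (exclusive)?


Day of year: 127 of 365
Remaining = 365 - 127

238 days


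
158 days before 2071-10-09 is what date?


Start: 2071-10-09, subtract 158 days
Back 9 days from October 9 reaches September 30, 2071 -> 149 left
September 2071 has 30 days -> back to August 31, 2071 -> 119 left
August 2071 has 31 days -> back to July 31, 2071 -> 88 left
July 2071 has 31 days -> back to June 30, 2071 -> 57 left
June 2071 has 30 days -> back to May 31, 2071 -> 27 left
May 2071: 31 - 27 = 4 -> lands on May 4

Result: 2071-05-04


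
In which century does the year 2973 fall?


Century = (year - 1) // 100 + 1
= (2973 - 1) // 100 + 1
= 2972 // 100 + 1
= 29 + 1

30th century


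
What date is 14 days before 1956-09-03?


Start: 1956-09-03, subtract 14 days
Back 3 days from September 3 reaches August 31, 1956 -> 11 left
August 1956: 31 - 11 = 20 -> lands on August 20

Result: 1956-08-20


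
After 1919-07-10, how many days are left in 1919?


Day of year: 191 of 365
Remaining = 365 - 191

174 days


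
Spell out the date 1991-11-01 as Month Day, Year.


ISO 1991-11-01 parses as year=1991, month=11, day=01
Month 11 -> November

November 1, 1991


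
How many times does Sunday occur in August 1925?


August 1925 has 31 days
Anchor: Jan 1, 1925. With p = 1925 - 1 = 1924: (p + p//4 - p//100 + p//400) mod 7 = (1924 + 481 - 19 + 4) mod 7 = 2390 mod 7 = 3 -> Thursday (Mon=0 ... Sun=6)
Days before August (Jan-Jul): 212; August 1 index = (3 + 212) mod 7 = 5 -> Saturday
First Sunday is August 2
Sundays: 2, 9, 16, 23, 30

5 Sundays


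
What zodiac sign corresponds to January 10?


Date: January 10
Conventional tropical zodiac dates: Capricorn from December 22 onward; Aquarius starts January 20
January 10 falls within the Capricorn range

Capricorn


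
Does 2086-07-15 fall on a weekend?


Anchor: Jan 1, 2086. With p = 2086 - 1 = 2085: (p + p//4 - p//100 + p//400) mod 7 = (2085 + 521 - 20 + 5) mod 7 = 2591 mod 7 = 1 -> Tuesday (Mon=0 ... Sun=6)
Day of year: 196; offset = 195
Weekday index = (1 + 195) mod 7 = 0 -> Monday
Weekend days: Saturday, Sunday

No


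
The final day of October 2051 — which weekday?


October 2051 has 31 days
Anchor: Jan 1, 2051. With p = 2051 - 1 = 2050: (p + p//4 - p//100 + p//400) mod 7 = (2050 + 512 - 20 + 5) mod 7 = 2547 mod 7 = 6 -> Sunday (Mon=0 ... Sun=6)
Days before October (Jan-Sep): 273; October 1 index = (6 + 273) mod 7 = 6 -> Sunday
Last day offset: 31 - 1 = 30 days
Weekday index = (6 + 30) mod 7 = 1

Tuesday, October 31


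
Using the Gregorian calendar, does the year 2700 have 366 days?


Gregorian leap year rule: divisible by 4, but not by 100, unless also by 400.
2700 is divisible by 100 but not 400 -> not a leap year

No


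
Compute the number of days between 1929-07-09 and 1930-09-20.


From 1929-07-09 to 1930-09-20
1929-07-09: days before July = 31 + 28 + 31 + 30 + 31 + 30 = 181 (1929 is not a leap year); day of year = 181 + 9 = 190
1930-09-20: days before September = 31 + 28 + 31 + 30 + 31 + 30 + 31 + 31 = 243 (1930 is not a leap year); day of year = 243 + 20 = 263
Rest of 1929: 365 - 190 = 175
Total = 175 + 263 = 438

438 days


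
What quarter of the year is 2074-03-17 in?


Month: March (month 3)
Q1: Jan-Mar, Q2: Apr-Jun, Q3: Jul-Sep, Q4: Oct-Dec

Q1


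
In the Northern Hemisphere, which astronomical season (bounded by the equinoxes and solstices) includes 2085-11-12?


Date: November 12
Astronomical Autumn (approx.; exact equinox/solstice day varies by year): September 22 to December 20
November 12 falls within the Autumn window

Autumn


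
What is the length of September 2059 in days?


September 2059

30 days


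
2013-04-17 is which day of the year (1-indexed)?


Date: April 17, 2013
Days in months 1 through 3: 90
Plus 17 days in April

Day of year: 107


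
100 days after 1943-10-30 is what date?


Start: 1943-10-30, add 100 days
October 1943 has 31 days: 31 - 30 = 1 day to October 31 -> 99 left
November 1943 has 30 days -> 69 left
December 1943 has 31 days -> 38 left
January 1944 has 31 days -> 7 left
February 1944: 7 <= 29 -> lands on February 7

Result: 1944-02-07


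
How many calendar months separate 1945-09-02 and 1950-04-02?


From September 1945 to April 1950
5 years * 12 = 60 months, minus 5 months = 55

55 months


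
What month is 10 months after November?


November is month 11
11 + 10 = 21; wrap: 21 - 12 = 9

September


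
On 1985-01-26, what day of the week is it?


Date: January 26, 1985
Anchor: Jan 1, 1985. With p = 1985 - 1 = 1984: (p + p//4 - p//100 + p//400) mod 7 = (1984 + 496 - 19 + 4) mod 7 = 2465 mod 7 = 1 -> Tuesday (Mon=0 ... Sun=6)
Days into year = 26 - 1 = 25
Weekday index = (1 + 25) mod 7 = 5

Day of the week: Saturday


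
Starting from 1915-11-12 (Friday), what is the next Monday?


Current: Friday
Target: Monday
Days ahead: 3

Next Monday: 1915-11-15


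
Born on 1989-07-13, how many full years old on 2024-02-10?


Birth: 1989-07-13
Reference: 2024-02-10
Year difference: 2024 - 1989 = 35
Birthday not yet reached in 2024, subtract 1

34 years old


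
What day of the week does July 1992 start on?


Target: July 1, 1992
Anchor: Jan 1, 1992. With p = 1992 - 1 = 1991: (p + p//4 - p//100 + p//400) mod 7 = (1991 + 497 - 19 + 4) mod 7 = 2473 mod 7 = 2 -> Wednesday (Mon=0 ... Sun=6)
Days before July (Jan-Jun): 182 days
Weekday index = (2 + 182) mod 7 = 2

Wednesday


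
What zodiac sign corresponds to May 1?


Date: May 1
Conventional tropical zodiac dates: Taurus from April 20 onward; Gemini starts May 21
May 1 falls within the Taurus range

Taurus


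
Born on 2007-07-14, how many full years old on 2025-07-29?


Birth: 2007-07-14
Reference: 2025-07-29
Year difference: 2025 - 2007 = 18

18 years old


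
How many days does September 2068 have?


September 2068

30 days


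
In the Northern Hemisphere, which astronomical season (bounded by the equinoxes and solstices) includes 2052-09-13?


Date: September 13
Astronomical Summer (approx.; exact equinox/solstice day varies by year): June 21 to September 21
September 13 falls within the Summer window

Summer


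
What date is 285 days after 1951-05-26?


Start: 1951-05-26, add 285 days
May 1951 has 31 days: 31 - 26 = 5 days to May 31 -> 280 left
June 1951 has 30 days -> 250 left
July 1951 has 31 days -> 219 left
August 1951 has 31 days -> 188 left
September 1951 has 30 days -> 158 left
October 1951 has 31 days -> 127 left
November 1951 has 30 days -> 97 left
December 1951 has 31 days -> 66 left
January 1952 has 31 days -> 35 left
February 1952 has 29 days -> 6 left
March 1952: 6 <= 31 -> lands on March 6

Result: 1952-03-06


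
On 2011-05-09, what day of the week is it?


Date: May 9, 2011
Anchor: Jan 1, 2011. With p = 2011 - 1 = 2010: (p + p//4 - p//100 + p//400) mod 7 = (2010 + 502 - 20 + 5) mod 7 = 2497 mod 7 = 5 -> Saturday (Mon=0 ... Sun=6)
Days before May (Jan-Apr): 120; offset = 120 + 9 - 1 = 128
Weekday index = (5 + 128) mod 7 = 0

Day of the week: Monday


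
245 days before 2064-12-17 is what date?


Start: 2064-12-17, subtract 245 days
Back 17 days from December 17 reaches November 30, 2064 -> 228 left
November 2064 has 30 days -> back to October 31, 2064 -> 198 left
October 2064 has 31 days -> back to September 30, 2064 -> 167 left
September 2064 has 30 days -> back to August 31, 2064 -> 137 left
August 2064 has 31 days -> back to July 31, 2064 -> 106 left
July 2064 has 31 days -> back to June 30, 2064 -> 75 left
June 2064 has 30 days -> back to May 31, 2064 -> 45 left
May 2064 has 31 days -> back to April 30, 2064 -> 14 left
April 2064: 30 - 14 = 16 -> lands on April 16

Result: 2064-04-16


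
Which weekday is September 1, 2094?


Target: September 1, 2094
Anchor: Jan 1, 2094. With p = 2094 - 1 = 2093: (p + p//4 - p//100 + p//400) mod 7 = (2093 + 523 - 20 + 5) mod 7 = 2601 mod 7 = 4 -> Friday (Mon=0 ... Sun=6)
Days before September (Jan-Aug): 243 days
Weekday index = (4 + 243) mod 7 = 2

Wednesday


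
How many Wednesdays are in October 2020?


October 2020 has 31 days
Anchor: Jan 1, 2020. With p = 2020 - 1 = 2019: (p + p//4 - p//100 + p//400) mod 7 = (2019 + 504 - 20 + 5) mod 7 = 2508 mod 7 = 2 -> Wednesday (Mon=0 ... Sun=6)
Days before October (Jan-Sep): 274; October 1 index = (2 + 274) mod 7 = 3 -> Thursday
First Wednesday is October 7
Wednesdays: 7, 14, 21, 28

4 Wednesdays


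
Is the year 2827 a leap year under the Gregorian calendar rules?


Gregorian leap year rule: divisible by 4, but not by 100, unless also by 400.
2827 is not divisible by 4 -> not a leap year

No


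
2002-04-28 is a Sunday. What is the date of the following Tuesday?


Current: Sunday
Target: Tuesday
Days ahead: 2

Next Tuesday: 2002-04-30


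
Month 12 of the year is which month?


Month 12 of 12

December


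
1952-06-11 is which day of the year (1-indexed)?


Date: June 11, 1952
Days in months 1 through 5: 152
Plus 11 days in June

Day of year: 163


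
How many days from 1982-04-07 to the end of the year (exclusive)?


Day of year: 97 of 365
Remaining = 365 - 97

268 days


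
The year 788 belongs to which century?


Century = (year - 1) // 100 + 1
= (788 - 1) // 100 + 1
= 787 // 100 + 1
= 7 + 1

8th century


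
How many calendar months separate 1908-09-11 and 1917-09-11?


From September 1908 to September 1917
9 years * 12 = 108 months = 108

108 months


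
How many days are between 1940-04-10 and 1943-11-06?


From 1940-04-10 to 1943-11-06
1940-04-10: days before April = 31 + 29 + 31 = 91 (1940 is a leap year); day of year = 91 + 10 = 101
1943-11-06: days before November = 31 + 28 + 31 + 30 + 31 + 30 + 31 + 31 + 30 + 31 = 304 (1943 is not a leap year); day of year = 304 + 6 = 310
Rest of 1940: 366 - 101 = 265
Full years 1941 (365), 1942 (365): 730
Total = 265 + 730 + 310 = 1305

1305 days


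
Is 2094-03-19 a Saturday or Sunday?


Anchor: Jan 1, 2094. With p = 2094 - 1 = 2093: (p + p//4 - p//100 + p//400) mod 7 = (2093 + 523 - 20 + 5) mod 7 = 2601 mod 7 = 4 -> Friday (Mon=0 ... Sun=6)
Day of year: 78; offset = 77
Weekday index = (4 + 77) mod 7 = 4 -> Friday
Weekend days: Saturday, Sunday

No


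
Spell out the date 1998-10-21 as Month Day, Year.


ISO 1998-10-21 parses as year=1998, month=10, day=21
Month 10 -> October

October 21, 1998


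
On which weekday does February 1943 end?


February 1943 has 28 days
Anchor: Jan 1, 1943. With p = 1943 - 1 = 1942: (p + p//4 - p//100 + p//400) mod 7 = (1942 + 485 - 19 + 4) mod 7 = 2412 mod 7 = 4 -> Friday (Mon=0 ... Sun=6)
Days before February (Jan): 31; February 1 index = (4 + 31) mod 7 = 0 -> Monday
Last day offset: 28 - 1 = 27 days
Weekday index = (0 + 27) mod 7 = 6

Sunday, February 28


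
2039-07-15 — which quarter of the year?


Month: July (month 7)
Q1: Jan-Mar, Q2: Apr-Jun, Q3: Jul-Sep, Q4: Oct-Dec

Q3


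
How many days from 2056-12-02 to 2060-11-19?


From 2056-12-02 to 2060-11-19
2056-12-02: days before December = 31 + 29 + 31 + 30 + 31 + 30 + 31 + 31 + 30 + 31 + 30 = 335 (2056 is a leap year); day of year = 335 + 2 = 337
2060-11-19: days before November = 31 + 29 + 31 + 30 + 31 + 30 + 31 + 31 + 30 + 31 = 305 (2060 is a leap year); day of year = 305 + 19 = 324
Rest of 2056: 366 - 337 = 29
Full years 2057 (365), 2058 (365), 2059 (365): 1095
Total = 29 + 1095 + 324 = 1448

1448 days


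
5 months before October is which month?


October is month 10
10 - 5 = 5

May


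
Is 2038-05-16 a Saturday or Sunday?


Anchor: Jan 1, 2038. With p = 2038 - 1 = 2037: (p + p//4 - p//100 + p//400) mod 7 = (2037 + 509 - 20 + 5) mod 7 = 2531 mod 7 = 4 -> Friday (Mon=0 ... Sun=6)
Day of year: 136; offset = 135
Weekday index = (4 + 135) mod 7 = 6 -> Sunday
Weekend days: Saturday, Sunday

Yes


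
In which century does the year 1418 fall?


Century = (year - 1) // 100 + 1
= (1418 - 1) // 100 + 1
= 1417 // 100 + 1
= 14 + 1

15th century


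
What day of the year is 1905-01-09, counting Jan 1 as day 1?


Date: January 9, 1905
No months before January
Plus 9 days in January

Day of year: 9


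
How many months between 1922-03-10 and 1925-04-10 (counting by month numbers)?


From March 1922 to April 1925
3 years * 12 = 36 months, plus 1 month = 37

37 months


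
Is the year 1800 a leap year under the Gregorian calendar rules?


Gregorian leap year rule: divisible by 4, but not by 100, unless also by 400.
1800 is divisible by 100 but not 400 -> not a leap year

No


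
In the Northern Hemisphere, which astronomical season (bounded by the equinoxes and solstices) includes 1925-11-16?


Date: November 16
Astronomical Autumn (approx.; exact equinox/solstice day varies by year): September 22 to December 20
November 16 falls within the Autumn window

Autumn


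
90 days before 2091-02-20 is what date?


Start: 2091-02-20, subtract 90 days
Back 20 days from February 20 reaches January 31, 2091 -> 70 left
January 2091 has 31 days -> back to December 31, 2090 -> 39 left
December 2090 has 31 days -> back to November 30, 2090 -> 8 left
November 2090: 30 - 8 = 22 -> lands on November 22

Result: 2090-11-22


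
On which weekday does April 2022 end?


April 2022 has 30 days
Anchor: Jan 1, 2022. With p = 2022 - 1 = 2021: (p + p//4 - p//100 + p//400) mod 7 = (2021 + 505 - 20 + 5) mod 7 = 2511 mod 7 = 5 -> Saturday (Mon=0 ... Sun=6)
Days before April (Jan-Mar): 90; April 1 index = (5 + 90) mod 7 = 4 -> Friday
Last day offset: 30 - 1 = 29 days
Weekday index = (4 + 29) mod 7 = 5

Saturday, April 30


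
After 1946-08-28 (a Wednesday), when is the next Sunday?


Current: Wednesday
Target: Sunday
Days ahead: 4

Next Sunday: 1946-09-01


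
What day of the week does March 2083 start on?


Target: March 1, 2083
Anchor: Jan 1, 2083. With p = 2083 - 1 = 2082: (p + p//4 - p//100 + p//400) mod 7 = (2082 + 520 - 20 + 5) mod 7 = 2587 mod 7 = 4 -> Friday (Mon=0 ... Sun=6)
Days before March (Jan-Feb): 59 days
Weekday index = (4 + 59) mod 7 = 0

Monday


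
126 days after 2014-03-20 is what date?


Start: 2014-03-20, add 126 days
March 2014 has 31 days: 31 - 20 = 11 days to March 31 -> 115 left
April 2014 has 30 days -> 85 left
May 2014 has 31 days -> 54 left
June 2014 has 30 days -> 24 left
July 2014: 24 <= 31 -> lands on July 24

Result: 2014-07-24


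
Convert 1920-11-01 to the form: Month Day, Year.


ISO 1920-11-01 parses as year=1920, month=11, day=01
Month 11 -> November

November 1, 1920


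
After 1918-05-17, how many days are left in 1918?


Day of year: 137 of 365
Remaining = 365 - 137

228 days


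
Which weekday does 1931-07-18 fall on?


Date: July 18, 1931
Anchor: Jan 1, 1931. With p = 1931 - 1 = 1930: (p + p//4 - p//100 + p//400) mod 7 = (1930 + 482 - 19 + 4) mod 7 = 2397 mod 7 = 3 -> Thursday (Mon=0 ... Sun=6)
Days before July (Jan-Jun): 181; offset = 181 + 18 - 1 = 198
Weekday index = (3 + 198) mod 7 = 5

Day of the week: Saturday


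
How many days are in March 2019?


March 2019

31 days


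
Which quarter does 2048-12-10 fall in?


Month: December (month 12)
Q1: Jan-Mar, Q2: Apr-Jun, Q3: Jul-Sep, Q4: Oct-Dec

Q4


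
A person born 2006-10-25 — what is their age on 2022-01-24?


Birth: 2006-10-25
Reference: 2022-01-24
Year difference: 2022 - 2006 = 16
Birthday not yet reached in 2022, subtract 1

15 years old


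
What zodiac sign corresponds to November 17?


Date: November 17
Conventional tropical zodiac dates: Scorpio from October 23 onward; Sagittarius starts November 22
November 17 falls within the Scorpio range

Scorpio


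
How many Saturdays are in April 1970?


April 1970 has 30 days
Anchor: Jan 1, 1970. With p = 1970 - 1 = 1969: (p + p//4 - p//100 + p//400) mod 7 = (1969 + 492 - 19 + 4) mod 7 = 2446 mod 7 = 3 -> Thursday (Mon=0 ... Sun=6)
Days before April (Jan-Mar): 90; April 1 index = (3 + 90) mod 7 = 2 -> Wednesday
First Saturday is April 4
Saturdays: 4, 11, 18, 25

4 Saturdays


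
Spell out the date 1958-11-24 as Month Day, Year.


ISO 1958-11-24 parses as year=1958, month=11, day=24
Month 11 -> November

November 24, 1958


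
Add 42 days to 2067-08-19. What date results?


Start: 2067-08-19, add 42 days
August 2067 has 31 days: 31 - 19 = 12 days to August 31 -> 30 left
September 2067: 30 <= 30 -> lands on September 30

Result: 2067-09-30


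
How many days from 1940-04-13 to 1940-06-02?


From 1940-04-13 to 1940-06-02
1940-04-13: days before April = 31 + 29 + 31 = 91 (1940 is a leap year); day of year = 91 + 13 = 104
1940-06-02: days before June = 31 + 29 + 31 + 30 + 31 = 152 (1940 is a leap year); day of year = 152 + 2 = 154
Same year: 154 - 104 = 50

50 days


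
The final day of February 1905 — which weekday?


February 1905 has 28 days
Anchor: Jan 1, 1905. With p = 1905 - 1 = 1904: (p + p//4 - p//100 + p//400) mod 7 = (1904 + 476 - 19 + 4) mod 7 = 2365 mod 7 = 6 -> Sunday (Mon=0 ... Sun=6)
Days before February (Jan): 31; February 1 index = (6 + 31) mod 7 = 2 -> Wednesday
Last day offset: 28 - 1 = 27 days
Weekday index = (2 + 27) mod 7 = 1

Tuesday, February 28


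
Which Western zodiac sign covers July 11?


Date: July 11
Conventional tropical zodiac dates: Cancer from June 21 onward; Leo starts July 23
July 11 falls within the Cancer range

Cancer


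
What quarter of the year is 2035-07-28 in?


Month: July (month 7)
Q1: Jan-Mar, Q2: Apr-Jun, Q3: Jul-Sep, Q4: Oct-Dec

Q3


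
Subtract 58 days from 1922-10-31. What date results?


Start: 1922-10-31, subtract 58 days
Back 31 days from October 31 reaches September 30, 1922 -> 27 left
September 1922: 30 - 27 = 3 -> lands on September 3

Result: 1922-09-03


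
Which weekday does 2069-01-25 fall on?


Date: January 25, 2069
Anchor: Jan 1, 2069. With p = 2069 - 1 = 2068: (p + p//4 - p//100 + p//400) mod 7 = (2068 + 517 - 20 + 5) mod 7 = 2570 mod 7 = 1 -> Tuesday (Mon=0 ... Sun=6)
Days into year = 25 - 1 = 24
Weekday index = (1 + 24) mod 7 = 4

Day of the week: Friday


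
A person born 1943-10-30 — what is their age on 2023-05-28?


Birth: 1943-10-30
Reference: 2023-05-28
Year difference: 2023 - 1943 = 80
Birthday not yet reached in 2023, subtract 1

79 years old


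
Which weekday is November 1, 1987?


Target: November 1, 1987
Anchor: Jan 1, 1987. With p = 1987 - 1 = 1986: (p + p//4 - p//100 + p//400) mod 7 = (1986 + 496 - 19 + 4) mod 7 = 2467 mod 7 = 3 -> Thursday (Mon=0 ... Sun=6)
Days before November (Jan-Oct): 304 days
Weekday index = (3 + 304) mod 7 = 6

Sunday


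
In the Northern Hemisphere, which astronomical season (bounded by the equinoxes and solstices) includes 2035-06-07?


Date: June 7
Astronomical Spring (approx.; exact equinox/solstice day varies by year): March 20 to June 20
June 7 falls within the Spring window

Spring


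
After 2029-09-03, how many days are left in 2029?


Day of year: 246 of 365
Remaining = 365 - 246

119 days


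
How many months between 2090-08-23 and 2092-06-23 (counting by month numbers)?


From August 2090 to June 2092
2 years * 12 = 24 months, minus 2 months = 22

22 months


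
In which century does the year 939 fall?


Century = (year - 1) // 100 + 1
= (939 - 1) // 100 + 1
= 938 // 100 + 1
= 9 + 1

10th century


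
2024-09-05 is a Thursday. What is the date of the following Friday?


Current: Thursday
Target: Friday
Days ahead: 1

Next Friday: 2024-09-06


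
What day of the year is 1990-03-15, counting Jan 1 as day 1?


Date: March 15, 1990
Days in months 1 through 2: 59
Plus 15 days in March

Day of year: 74


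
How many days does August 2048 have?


August 2048

31 days


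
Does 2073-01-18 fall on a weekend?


Anchor: Jan 1, 2073. With p = 2073 - 1 = 2072: (p + p//4 - p//100 + p//400) mod 7 = (2072 + 518 - 20 + 5) mod 7 = 2575 mod 7 = 6 -> Sunday (Mon=0 ... Sun=6)
Day of year: 18; offset = 17
Weekday index = (6 + 17) mod 7 = 2 -> Wednesday
Weekend days: Saturday, Sunday

No


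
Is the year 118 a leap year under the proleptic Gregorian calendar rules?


Gregorian leap year rule: divisible by 4, but not by 100, unless also by 400.
118 is not divisible by 4 -> not a leap year

No


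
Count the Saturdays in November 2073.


November 2073 has 30 days
Anchor: Jan 1, 2073. With p = 2073 - 1 = 2072: (p + p//4 - p//100 + p//400) mod 7 = (2072 + 518 - 20 + 5) mod 7 = 2575 mod 7 = 6 -> Sunday (Mon=0 ... Sun=6)
Days before November (Jan-Oct): 304; November 1 index = (6 + 304) mod 7 = 2 -> Wednesday
First Saturday is November 4
Saturdays: 4, 11, 18, 25

4 Saturdays


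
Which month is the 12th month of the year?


Month 12 of 12

December


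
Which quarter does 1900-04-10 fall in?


Month: April (month 4)
Q1: Jan-Mar, Q2: Apr-Jun, Q3: Jul-Sep, Q4: Oct-Dec

Q2


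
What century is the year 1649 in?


Century = (year - 1) // 100 + 1
= (1649 - 1) // 100 + 1
= 1648 // 100 + 1
= 16 + 1

17th century


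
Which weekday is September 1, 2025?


Target: September 1, 2025
Anchor: Jan 1, 2025. With p = 2025 - 1 = 2024: (p + p//4 - p//100 + p//400) mod 7 = (2024 + 506 - 20 + 5) mod 7 = 2515 mod 7 = 2 -> Wednesday (Mon=0 ... Sun=6)
Days before September (Jan-Aug): 243 days
Weekday index = (2 + 243) mod 7 = 0

Monday


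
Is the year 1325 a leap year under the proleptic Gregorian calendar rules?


Gregorian leap year rule: divisible by 4, but not by 100, unless also by 400.
1325 is not divisible by 4 -> not a leap year

No


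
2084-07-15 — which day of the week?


Date: July 15, 2084
Anchor: Jan 1, 2084. With p = 2084 - 1 = 2083: (p + p//4 - p//100 + p//400) mod 7 = (2083 + 520 - 20 + 5) mod 7 = 2588 mod 7 = 5 -> Saturday (Mon=0 ... Sun=6)
Days before July (Jan-Jun): 182; offset = 182 + 15 - 1 = 196
Weekday index = (5 + 196) mod 7 = 5

Day of the week: Saturday


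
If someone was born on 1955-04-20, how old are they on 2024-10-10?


Birth: 1955-04-20
Reference: 2024-10-10
Year difference: 2024 - 1955 = 69

69 years old


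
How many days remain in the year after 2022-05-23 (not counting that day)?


Day of year: 143 of 365
Remaining = 365 - 143

222 days


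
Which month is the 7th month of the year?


Month 7 of 12

July


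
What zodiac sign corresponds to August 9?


Date: August 9
Conventional tropical zodiac dates: Leo from July 23 onward; Virgo starts August 23
August 9 falls within the Leo range

Leo


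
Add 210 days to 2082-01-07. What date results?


Start: 2082-01-07, add 210 days
January 2082 has 31 days: 31 - 7 = 24 days to January 31 -> 186 left
February 2082 has 28 days -> 158 left
March 2082 has 31 days -> 127 left
April 2082 has 30 days -> 97 left
May 2082 has 31 days -> 66 left
June 2082 has 30 days -> 36 left
July 2082 has 31 days -> 5 left
August 2082: 5 <= 31 -> lands on August 5

Result: 2082-08-05


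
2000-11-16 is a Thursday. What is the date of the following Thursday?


Current: Thursday
Target: Thursday
Days ahead: 7

Next Thursday: 2000-11-23


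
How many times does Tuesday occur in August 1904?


August 1904 has 31 days
Anchor: Jan 1, 1904. With p = 1904 - 1 = 1903: (p + p//4 - p//100 + p//400) mod 7 = (1903 + 475 - 19 + 4) mod 7 = 2363 mod 7 = 4 -> Friday (Mon=0 ... Sun=6)
Days before August (Jan-Jul): 213; August 1 index = (4 + 213) mod 7 = 0 -> Monday
First Tuesday is August 2
Tuesdays: 2, 9, 16, 23, 30

5 Tuesdays


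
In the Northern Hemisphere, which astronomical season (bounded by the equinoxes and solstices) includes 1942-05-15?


Date: May 15
Astronomical Spring (approx.; exact equinox/solstice day varies by year): March 20 to June 20
May 15 falls within the Spring window

Spring


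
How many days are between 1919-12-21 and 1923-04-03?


From 1919-12-21 to 1923-04-03
1919-12-21: days before December = 31 + 28 + 31 + 30 + 31 + 30 + 31 + 31 + 30 + 31 + 30 = 334 (1919 is not a leap year); day of year = 334 + 21 = 355
1923-04-03: days before April = 31 + 28 + 31 = 90 (1923 is not a leap year); day of year = 90 + 3 = 93
Rest of 1919: 365 - 355 = 10
Full years 1920 (366), 1921 (365), 1922 (365): 1096
Total = 10 + 1096 + 93 = 1199

1199 days


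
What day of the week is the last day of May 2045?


May 2045 has 31 days
Anchor: Jan 1, 2045. With p = 2045 - 1 = 2044: (p + p//4 - p//100 + p//400) mod 7 = (2044 + 511 - 20 + 5) mod 7 = 2540 mod 7 = 6 -> Sunday (Mon=0 ... Sun=6)
Days before May (Jan-Apr): 120; May 1 index = (6 + 120) mod 7 = 0 -> Monday
Last day offset: 31 - 1 = 30 days
Weekday index = (0 + 30) mod 7 = 2

Wednesday, May 31


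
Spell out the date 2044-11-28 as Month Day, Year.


ISO 2044-11-28 parses as year=2044, month=11, day=28
Month 11 -> November

November 28, 2044


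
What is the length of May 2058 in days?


May 2058

31 days


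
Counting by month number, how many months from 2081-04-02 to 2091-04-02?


From April 2081 to April 2091
10 years * 12 = 120 months = 120

120 months


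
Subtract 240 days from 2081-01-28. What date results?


Start: 2081-01-28, subtract 240 days
Back 28 days from January 28 reaches December 31, 2080 -> 212 left
December 2080 has 31 days -> back to November 30, 2080 -> 181 left
November 2080 has 30 days -> back to October 31, 2080 -> 151 left
October 2080 has 31 days -> back to September 30, 2080 -> 120 left
September 2080 has 30 days -> back to August 31, 2080 -> 90 left
August 2080 has 31 days -> back to July 31, 2080 -> 59 left
July 2080 has 31 days -> back to June 30, 2080 -> 28 left
June 2080: 30 - 28 = 2 -> lands on June 2

Result: 2080-06-02


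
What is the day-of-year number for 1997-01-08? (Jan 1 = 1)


Date: January 8, 1997
No months before January
Plus 8 days in January

Day of year: 8


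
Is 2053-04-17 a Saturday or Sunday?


Anchor: Jan 1, 2053. With p = 2053 - 1 = 2052: (p + p//4 - p//100 + p//400) mod 7 = (2052 + 513 - 20 + 5) mod 7 = 2550 mod 7 = 2 -> Wednesday (Mon=0 ... Sun=6)
Day of year: 107; offset = 106
Weekday index = (2 + 106) mod 7 = 3 -> Thursday
Weekend days: Saturday, Sunday

No


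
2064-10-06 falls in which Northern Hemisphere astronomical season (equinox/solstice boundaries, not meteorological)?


Date: October 6
Astronomical Autumn (approx.; exact equinox/solstice day varies by year): September 22 to December 20
October 6 falls within the Autumn window

Autumn


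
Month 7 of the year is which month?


Month 7 of 12

July


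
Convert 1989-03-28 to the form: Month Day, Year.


ISO 1989-03-28 parses as year=1989, month=03, day=28
Month 3 -> March

March 28, 1989


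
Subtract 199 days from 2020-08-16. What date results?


Start: 2020-08-16, subtract 199 days
Back 16 days from August 16 reaches July 31, 2020 -> 183 left
July 2020 has 31 days -> back to June 30, 2020 -> 152 left
June 2020 has 30 days -> back to May 31, 2020 -> 122 left
May 2020 has 31 days -> back to April 30, 2020 -> 91 left
April 2020 has 30 days -> back to March 31, 2020 -> 61 left
March 2020 has 31 days -> back to February 29, 2020 -> 30 left
February 2020 has 29 days -> back to January 31, 2020 -> 1 left
January 2020: 31 - 1 = 30 -> lands on January 30

Result: 2020-01-30


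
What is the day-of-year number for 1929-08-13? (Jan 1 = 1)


Date: August 13, 1929
Days in months 1 through 7: 212
Plus 13 days in August

Day of year: 225


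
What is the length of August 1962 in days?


August 1962

31 days


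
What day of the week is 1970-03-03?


Date: March 3, 1970
Anchor: Jan 1, 1970. With p = 1970 - 1 = 1969: (p + p//4 - p//100 + p//400) mod 7 = (1969 + 492 - 19 + 4) mod 7 = 2446 mod 7 = 3 -> Thursday (Mon=0 ... Sun=6)
Days before March (Jan-Feb): 59; offset = 59 + 3 - 1 = 61
Weekday index = (3 + 61) mod 7 = 1

Day of the week: Tuesday


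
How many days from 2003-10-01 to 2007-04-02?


From 2003-10-01 to 2007-04-02
2003-10-01: days before October = 31 + 28 + 31 + 30 + 31 + 30 + 31 + 31 + 30 = 273 (2003 is not a leap year); day of year = 273 + 1 = 274
2007-04-02: days before April = 31 + 28 + 31 = 90 (2007 is not a leap year); day of year = 90 + 2 = 92
Rest of 2003: 365 - 274 = 91
Full years 2004 (366), 2005 (365), 2006 (365): 1096
Total = 91 + 1096 + 92 = 1279

1279 days


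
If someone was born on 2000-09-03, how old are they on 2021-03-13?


Birth: 2000-09-03
Reference: 2021-03-13
Year difference: 2021 - 2000 = 21
Birthday not yet reached in 2021, subtract 1

20 years old


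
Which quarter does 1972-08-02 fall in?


Month: August (month 8)
Q1: Jan-Mar, Q2: Apr-Jun, Q3: Jul-Sep, Q4: Oct-Dec

Q3


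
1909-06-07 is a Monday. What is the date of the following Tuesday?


Current: Monday
Target: Tuesday
Days ahead: 1

Next Tuesday: 1909-06-08


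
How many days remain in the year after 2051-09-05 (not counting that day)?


Day of year: 248 of 365
Remaining = 365 - 248

117 days


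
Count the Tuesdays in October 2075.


October 2075 has 31 days
Anchor: Jan 1, 2075. With p = 2075 - 1 = 2074: (p + p//4 - p//100 + p//400) mod 7 = (2074 + 518 - 20 + 5) mod 7 = 2577 mod 7 = 1 -> Tuesday (Mon=0 ... Sun=6)
Days before October (Jan-Sep): 273; October 1 index = (1 + 273) mod 7 = 1 -> Tuesday
First Tuesday is October 1
Tuesdays: 1, 8, 15, 22, 29

5 Tuesdays


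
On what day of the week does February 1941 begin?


Target: February 1, 1941
Anchor: Jan 1, 1941. With p = 1941 - 1 = 1940: (p + p//4 - p//100 + p//400) mod 7 = (1940 + 485 - 19 + 4) mod 7 = 2410 mod 7 = 2 -> Wednesday (Mon=0 ... Sun=6)
Days before February (Jan): 31 days
Weekday index = (2 + 31) mod 7 = 5

Saturday


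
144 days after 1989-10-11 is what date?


Start: 1989-10-11, add 144 days
October 1989 has 31 days: 31 - 11 = 20 days to October 31 -> 124 left
November 1989 has 30 days -> 94 left
December 1989 has 31 days -> 63 left
January 1990 has 31 days -> 32 left
February 1990 has 28 days -> 4 left
March 1990: 4 <= 31 -> lands on March 4

Result: 1990-03-04


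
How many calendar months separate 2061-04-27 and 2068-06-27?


From April 2061 to June 2068
7 years * 12 = 84 months, plus 2 months = 86

86 months


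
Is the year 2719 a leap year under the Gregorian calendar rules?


Gregorian leap year rule: divisible by 4, but not by 100, unless also by 400.
2719 is not divisible by 4 -> not a leap year

No


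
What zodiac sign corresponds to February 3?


Date: February 3
Conventional tropical zodiac dates: Aquarius from January 20 onward; Pisces starts February 19
February 3 falls within the Aquarius range

Aquarius


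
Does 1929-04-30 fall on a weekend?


Anchor: Jan 1, 1929. With p = 1929 - 1 = 1928: (p + p//4 - p//100 + p//400) mod 7 = (1928 + 482 - 19 + 4) mod 7 = 2395 mod 7 = 1 -> Tuesday (Mon=0 ... Sun=6)
Day of year: 120; offset = 119
Weekday index = (1 + 119) mod 7 = 1 -> Tuesday
Weekend days: Saturday, Sunday

No


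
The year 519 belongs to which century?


Century = (year - 1) // 100 + 1
= (519 - 1) // 100 + 1
= 518 // 100 + 1
= 5 + 1

6th century


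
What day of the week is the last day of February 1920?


February 1920 has 29 days
Anchor: Jan 1, 1920. With p = 1920 - 1 = 1919: (p + p//4 - p//100 + p//400) mod 7 = (1919 + 479 - 19 + 4) mod 7 = 2383 mod 7 = 3 -> Thursday (Mon=0 ... Sun=6)
Days before February (Jan): 31; February 1 index = (3 + 31) mod 7 = 6 -> Sunday
Last day offset: 29 - 1 = 28 days
Weekday index = (6 + 28) mod 7 = 6

Sunday, February 29


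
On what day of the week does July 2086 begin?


Target: July 1, 2086
Anchor: Jan 1, 2086. With p = 2086 - 1 = 2085: (p + p//4 - p//100 + p//400) mod 7 = (2085 + 521 - 20 + 5) mod 7 = 2591 mod 7 = 1 -> Tuesday (Mon=0 ... Sun=6)
Days before July (Jan-Jun): 181 days
Weekday index = (1 + 181) mod 7 = 0

Monday


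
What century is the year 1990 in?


Century = (year - 1) // 100 + 1
= (1990 - 1) // 100 + 1
= 1989 // 100 + 1
= 19 + 1

20th century


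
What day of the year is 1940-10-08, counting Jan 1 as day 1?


Date: October 8, 1940
Days in months 1 through 9: 274
Plus 8 days in October

Day of year: 282


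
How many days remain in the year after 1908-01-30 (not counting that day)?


Day of year: 30 of 366
Remaining = 366 - 30

336 days


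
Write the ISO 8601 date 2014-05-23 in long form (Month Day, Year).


ISO 2014-05-23 parses as year=2014, month=05, day=23
Month 5 -> May

May 23, 2014


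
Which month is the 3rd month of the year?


Month 3 of 12

March


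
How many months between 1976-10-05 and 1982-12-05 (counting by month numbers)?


From October 1976 to December 1982
6 years * 12 = 72 months, plus 2 months = 74

74 months


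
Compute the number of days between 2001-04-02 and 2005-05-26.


From 2001-04-02 to 2005-05-26
2001-04-02: days before April = 31 + 28 + 31 = 90 (2001 is not a leap year); day of year = 90 + 2 = 92
2005-05-26: days before May = 31 + 28 + 31 + 30 = 120 (2005 is not a leap year); day of year = 120 + 26 = 146
Rest of 2001: 365 - 92 = 273
Full years 2002 (365), 2003 (365), 2004 (366): 1096
Total = 273 + 1096 + 146 = 1515

1515 days


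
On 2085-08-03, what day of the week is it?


Date: August 3, 2085
Anchor: Jan 1, 2085. With p = 2085 - 1 = 2084: (p + p//4 - p//100 + p//400) mod 7 = (2084 + 521 - 20 + 5) mod 7 = 2590 mod 7 = 0 -> Monday (Mon=0 ... Sun=6)
Days before August (Jan-Jul): 212; offset = 212 + 3 - 1 = 214
Weekday index = (0 + 214) mod 7 = 4

Day of the week: Friday


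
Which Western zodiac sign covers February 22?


Date: February 22
Conventional tropical zodiac dates: Pisces from February 19 onward; Aries starts March 21
February 22 falls within the Pisces range

Pisces


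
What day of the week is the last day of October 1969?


October 1969 has 31 days
Anchor: Jan 1, 1969. With p = 1969 - 1 = 1968: (p + p//4 - p//100 + p//400) mod 7 = (1968 + 492 - 19 + 4) mod 7 = 2445 mod 7 = 2 -> Wednesday (Mon=0 ... Sun=6)
Days before October (Jan-Sep): 273; October 1 index = (2 + 273) mod 7 = 2 -> Wednesday
Last day offset: 31 - 1 = 30 days
Weekday index = (2 + 30) mod 7 = 4

Friday, October 31
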